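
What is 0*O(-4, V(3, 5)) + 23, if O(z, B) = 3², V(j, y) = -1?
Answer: 23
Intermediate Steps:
O(z, B) = 9
0*O(-4, V(3, 5)) + 23 = 0*9 + 23 = 0 + 23 = 23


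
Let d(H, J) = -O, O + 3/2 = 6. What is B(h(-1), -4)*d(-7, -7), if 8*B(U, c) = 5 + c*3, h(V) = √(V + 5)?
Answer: 63/16 ≈ 3.9375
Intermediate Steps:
O = 9/2 (O = -3/2 + 6 = 9/2 ≈ 4.5000)
h(V) = √(5 + V)
d(H, J) = -9/2 (d(H, J) = -1*9/2 = -9/2)
B(U, c) = 5/8 + 3*c/8 (B(U, c) = (5 + c*3)/8 = (5 + 3*c)/8 = 5/8 + 3*c/8)
B(h(-1), -4)*d(-7, -7) = (5/8 + (3/8)*(-4))*(-9/2) = (5/8 - 3/2)*(-9/2) = -7/8*(-9/2) = 63/16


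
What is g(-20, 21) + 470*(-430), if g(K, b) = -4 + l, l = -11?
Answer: -202115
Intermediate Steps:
g(K, b) = -15 (g(K, b) = -4 - 11 = -15)
g(-20, 21) + 470*(-430) = -15 + 470*(-430) = -15 - 202100 = -202115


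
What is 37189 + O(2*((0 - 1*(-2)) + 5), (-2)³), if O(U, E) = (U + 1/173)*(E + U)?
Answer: 6448235/173 ≈ 37273.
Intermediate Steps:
O(U, E) = (1/173 + U)*(E + U) (O(U, E) = (U + 1/173)*(E + U) = (1/173 + U)*(E + U))
37189 + O(2*((0 - 1*(-2)) + 5), (-2)³) = 37189 + ((2*((0 - 1*(-2)) + 5))² + (1/173)*(-2)³ + (2*((0 - 1*(-2)) + 5))/173 + (-2)³*(2*((0 - 1*(-2)) + 5))) = 37189 + ((2*((0 + 2) + 5))² + (1/173)*(-8) + (2*((0 + 2) + 5))/173 - 16*((0 + 2) + 5)) = 37189 + ((2*(2 + 5))² - 8/173 + (2*(2 + 5))/173 - 16*(2 + 5)) = 37189 + ((2*7)² - 8/173 + (2*7)/173 - 16*7) = 37189 + (14² - 8/173 + (1/173)*14 - 8*14) = 37189 + (196 - 8/173 + 14/173 - 112) = 37189 + 14538/173 = 6448235/173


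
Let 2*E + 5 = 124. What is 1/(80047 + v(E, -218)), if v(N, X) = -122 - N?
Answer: 2/159731 ≈ 1.2521e-5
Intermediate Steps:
E = 119/2 (E = -5/2 + (½)*124 = -5/2 + 62 = 119/2 ≈ 59.500)
1/(80047 + v(E, -218)) = 1/(80047 + (-122 - 1*119/2)) = 1/(80047 + (-122 - 119/2)) = 1/(80047 - 363/2) = 1/(159731/2) = 2/159731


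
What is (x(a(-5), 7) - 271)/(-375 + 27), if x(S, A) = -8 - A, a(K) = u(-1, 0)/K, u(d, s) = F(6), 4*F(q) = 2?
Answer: 143/174 ≈ 0.82184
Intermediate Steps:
F(q) = 1/2 (F(q) = (1/4)*2 = 1/2)
u(d, s) = 1/2
a(K) = 1/(2*K)
(x(a(-5), 7) - 271)/(-375 + 27) = ((-8 - 1*7) - 271)/(-375 + 27) = ((-8 - 7) - 271)/(-348) = (-15 - 271)*(-1/348) = -286*(-1/348) = 143/174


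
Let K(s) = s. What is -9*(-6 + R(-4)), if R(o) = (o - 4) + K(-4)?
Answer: 162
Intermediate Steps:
R(o) = -8 + o (R(o) = (o - 4) - 4 = (-4 + o) - 4 = -8 + o)
-9*(-6 + R(-4)) = -9*(-6 + (-8 - 4)) = -9*(-6 - 12) = -9*(-18) = 162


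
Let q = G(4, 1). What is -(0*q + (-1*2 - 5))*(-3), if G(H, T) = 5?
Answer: -21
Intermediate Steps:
q = 5
-(0*q + (-1*2 - 5))*(-3) = -(0*5 + (-1*2 - 5))*(-3) = -(0 + (-2 - 5))*(-3) = -(0 - 7)*(-3) = -1*(-7)*(-3) = 7*(-3) = -21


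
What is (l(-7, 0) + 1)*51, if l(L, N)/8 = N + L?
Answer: -2805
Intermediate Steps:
l(L, N) = 8*L + 8*N (l(L, N) = 8*(N + L) = 8*(L + N) = 8*L + 8*N)
(l(-7, 0) + 1)*51 = ((8*(-7) + 8*0) + 1)*51 = ((-56 + 0) + 1)*51 = (-56 + 1)*51 = -55*51 = -2805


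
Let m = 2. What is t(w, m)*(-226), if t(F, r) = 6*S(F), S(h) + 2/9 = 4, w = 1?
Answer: -15368/3 ≈ -5122.7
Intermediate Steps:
S(h) = 34/9 (S(h) = -2/9 + 4 = 34/9)
t(F, r) = 68/3 (t(F, r) = 6*(34/9) = 68/3)
t(w, m)*(-226) = (68/3)*(-226) = -15368/3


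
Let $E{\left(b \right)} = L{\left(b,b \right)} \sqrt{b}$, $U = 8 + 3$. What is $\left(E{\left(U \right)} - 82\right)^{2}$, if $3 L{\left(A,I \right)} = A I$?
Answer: $\frac{221567}{9} - \frac{19844 \sqrt{11}}{3} \approx 2680.2$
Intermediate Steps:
$U = 11$
$L{\left(A,I \right)} = \frac{A I}{3}$
$E{\left(b \right)} = \frac{b^{\frac{5}{2}}}{3}$ ($E{\left(b \right)} = \frac{b b}{3} \sqrt{b} = \frac{b^{2}}{3} \sqrt{b} = \frac{b^{\frac{5}{2}}}{3}$)
$\left(E{\left(U \right)} - 82\right)^{2} = \left(\frac{11^{\frac{5}{2}}}{3} - 82\right)^{2} = \left(\frac{121 \sqrt{11}}{3} - 82\right)^{2} = \left(-82 + \frac{121 \sqrt{11}}{3}\right)^{2}$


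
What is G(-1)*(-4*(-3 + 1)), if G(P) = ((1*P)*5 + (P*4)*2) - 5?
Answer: -144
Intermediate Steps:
G(P) = -5 + 13*P (G(P) = (P*5 + (4*P)*2) - 5 = (5*P + 8*P) - 5 = 13*P - 5 = -5 + 13*P)
G(-1)*(-4*(-3 + 1)) = (-5 + 13*(-1))*(-4*(-3 + 1)) = (-5 - 13)*(-4*(-2)) = -18*8 = -144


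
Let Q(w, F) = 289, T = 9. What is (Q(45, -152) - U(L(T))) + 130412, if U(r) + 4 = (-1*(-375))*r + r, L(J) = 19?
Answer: 123561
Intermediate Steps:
U(r) = -4 + 376*r (U(r) = -4 + ((-1*(-375))*r + r) = -4 + (375*r + r) = -4 + 376*r)
(Q(45, -152) - U(L(T))) + 130412 = (289 - (-4 + 376*19)) + 130412 = (289 - (-4 + 7144)) + 130412 = (289 - 1*7140) + 130412 = (289 - 7140) + 130412 = -6851 + 130412 = 123561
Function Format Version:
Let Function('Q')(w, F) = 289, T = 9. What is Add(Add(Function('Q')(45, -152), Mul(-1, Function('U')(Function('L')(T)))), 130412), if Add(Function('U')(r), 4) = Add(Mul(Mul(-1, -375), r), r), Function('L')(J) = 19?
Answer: 123561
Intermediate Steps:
Function('U')(r) = Add(-4, Mul(376, r)) (Function('U')(r) = Add(-4, Add(Mul(Mul(-1, -375), r), r)) = Add(-4, Add(Mul(375, r), r)) = Add(-4, Mul(376, r)))
Add(Add(Function('Q')(45, -152), Mul(-1, Function('U')(Function('L')(T)))), 130412) = Add(Add(289, Mul(-1, Add(-4, Mul(376, 19)))), 130412) = Add(Add(289, Mul(-1, Add(-4, 7144))), 130412) = Add(Add(289, Mul(-1, 7140)), 130412) = Add(Add(289, -7140), 130412) = Add(-6851, 130412) = 123561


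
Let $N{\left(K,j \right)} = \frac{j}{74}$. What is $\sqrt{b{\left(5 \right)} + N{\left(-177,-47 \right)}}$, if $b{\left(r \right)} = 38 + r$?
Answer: $\frac{\sqrt{231990}}{74} \approx 6.5088$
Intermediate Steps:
$N{\left(K,j \right)} = \frac{j}{74}$ ($N{\left(K,j \right)} = j \frac{1}{74} = \frac{j}{74}$)
$\sqrt{b{\left(5 \right)} + N{\left(-177,-47 \right)}} = \sqrt{\left(38 + 5\right) + \frac{1}{74} \left(-47\right)} = \sqrt{43 - \frac{47}{74}} = \sqrt{\frac{3135}{74}} = \frac{\sqrt{231990}}{74}$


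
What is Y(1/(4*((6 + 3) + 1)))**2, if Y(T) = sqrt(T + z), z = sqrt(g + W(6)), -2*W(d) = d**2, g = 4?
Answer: 1/40 + I*sqrt(14) ≈ 0.025 + 3.7417*I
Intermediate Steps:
W(d) = -d**2/2
z = I*sqrt(14) (z = sqrt(4 - 1/2*6**2) = sqrt(4 - 1/2*36) = sqrt(4 - 18) = sqrt(-14) = I*sqrt(14) ≈ 3.7417*I)
Y(T) = sqrt(T + I*sqrt(14))
Y(1/(4*((6 + 3) + 1)))**2 = (sqrt(1/(4*((6 + 3) + 1)) + I*sqrt(14)))**2 = (sqrt(1/(4*(9 + 1)) + I*sqrt(14)))**2 = (sqrt(1/(4*10) + I*sqrt(14)))**2 = (sqrt(1/40 + I*sqrt(14)))**2 = 1/40 + I*sqrt(14)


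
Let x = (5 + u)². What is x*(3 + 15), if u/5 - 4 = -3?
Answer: 1800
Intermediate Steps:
u = 5 (u = 20 + 5*(-3) = 20 - 15 = 5)
x = 100 (x = (5 + 5)² = 10² = 100)
x*(3 + 15) = 100*(3 + 15) = 100*18 = 1800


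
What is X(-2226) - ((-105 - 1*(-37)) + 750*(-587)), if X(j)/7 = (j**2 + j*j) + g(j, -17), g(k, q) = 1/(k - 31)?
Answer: 157564289167/2257 ≈ 6.9811e+7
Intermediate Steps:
g(k, q) = 1/(-31 + k)
X(j) = 7/(-31 + j) + 14*j**2 (X(j) = 7*((j**2 + j*j) + 1/(-31 + j)) = 7*((j**2 + j**2) + 1/(-31 + j)) = 7*(2*j**2 + 1/(-31 + j)) = 7*(1/(-31 + j) + 2*j**2) = 7/(-31 + j) + 14*j**2)
X(-2226) - ((-105 - 1*(-37)) + 750*(-587)) = 7*(1 + 2*(-2226)**2*(-31 - 2226))/(-31 - 2226) - ((-105 - 1*(-37)) + 750*(-587)) = 7*(1 + 2*4955076*(-2257))/(-2257) - ((-105 + 37) - 440250) = 7*(-1/2257)*(1 - 22367213064) - (-68 - 440250) = 7*(-1/2257)*(-22367213063) - 1*(-440318) = 156570491441/2257 + 440318 = 157564289167/2257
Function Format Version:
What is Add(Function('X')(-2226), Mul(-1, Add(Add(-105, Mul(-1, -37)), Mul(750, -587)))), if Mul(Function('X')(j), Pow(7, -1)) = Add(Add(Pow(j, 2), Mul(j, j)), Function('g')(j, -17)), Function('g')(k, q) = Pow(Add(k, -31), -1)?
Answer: Rational(157564289167, 2257) ≈ 6.9811e+7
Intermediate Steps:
Function('g')(k, q) = Pow(Add(-31, k), -1)
Function('X')(j) = Add(Mul(7, Pow(Add(-31, j), -1)), Mul(14, Pow(j, 2))) (Function('X')(j) = Mul(7, Add(Add(Pow(j, 2), Mul(j, j)), Pow(Add(-31, j), -1))) = Mul(7, Add(Add(Pow(j, 2), Pow(j, 2)), Pow(Add(-31, j), -1))) = Mul(7, Add(Mul(2, Pow(j, 2)), Pow(Add(-31, j), -1))) = Mul(7, Add(Pow(Add(-31, j), -1), Mul(2, Pow(j, 2)))) = Add(Mul(7, Pow(Add(-31, j), -1)), Mul(14, Pow(j, 2))))
Add(Function('X')(-2226), Mul(-1, Add(Add(-105, Mul(-1, -37)), Mul(750, -587)))) = Add(Mul(7, Pow(Add(-31, -2226), -1), Add(1, Mul(2, Pow(-2226, 2), Add(-31, -2226)))), Mul(-1, Add(Add(-105, Mul(-1, -37)), Mul(750, -587)))) = Add(Mul(7, Pow(-2257, -1), Add(1, Mul(2, 4955076, -2257))), Mul(-1, Add(Add(-105, 37), -440250))) = Add(Mul(7, Rational(-1, 2257), Add(1, -22367213064)), Mul(-1, Add(-68, -440250))) = Add(Mul(7, Rational(-1, 2257), -22367213063), Mul(-1, -440318)) = Add(Rational(156570491441, 2257), 440318) = Rational(157564289167, 2257)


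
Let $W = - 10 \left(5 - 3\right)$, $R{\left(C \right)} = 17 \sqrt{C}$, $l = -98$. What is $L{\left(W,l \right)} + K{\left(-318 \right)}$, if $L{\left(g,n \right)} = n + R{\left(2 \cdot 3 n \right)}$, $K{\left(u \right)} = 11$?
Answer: $-87 + 238 i \sqrt{3} \approx -87.0 + 412.23 i$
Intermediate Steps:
$W = -20$ ($W = \left(-10\right) 2 = -20$)
$L{\left(g,n \right)} = n + 17 \sqrt{6} \sqrt{n}$ ($L{\left(g,n \right)} = n + 17 \sqrt{2 \cdot 3 n} = n + 17 \sqrt{6 n} = n + 17 \sqrt{6} \sqrt{n}$)
$L{\left(W,l \right)} + K{\left(-318 \right)} = \left(-98 + 17 \sqrt{6} \sqrt{-98}\right) + 11 = \left(-98 + 17 \sqrt{6} \cdot 7 i \sqrt{2}\right) + 11 = \left(-98 + 238 i \sqrt{3}\right) + 11 = -87 + 238 i \sqrt{3}$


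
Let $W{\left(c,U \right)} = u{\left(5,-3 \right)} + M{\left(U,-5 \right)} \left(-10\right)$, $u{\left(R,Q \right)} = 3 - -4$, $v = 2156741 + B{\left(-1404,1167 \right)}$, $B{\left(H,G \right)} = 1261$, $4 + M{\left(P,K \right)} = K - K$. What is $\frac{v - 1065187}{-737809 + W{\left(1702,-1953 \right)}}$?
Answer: $- \frac{1092815}{737762} \approx -1.4813$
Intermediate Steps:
$M{\left(P,K \right)} = -4$ ($M{\left(P,K \right)} = -4 + \left(K - K\right) = -4 + 0 = -4$)
$v = 2158002$ ($v = 2156741 + 1261 = 2158002$)
$u{\left(R,Q \right)} = 7$ ($u{\left(R,Q \right)} = 3 + 4 = 7$)
$W{\left(c,U \right)} = 47$ ($W{\left(c,U \right)} = 7 - -40 = 7 + 40 = 47$)
$\frac{v - 1065187}{-737809 + W{\left(1702,-1953 \right)}} = \frac{2158002 - 1065187}{-737809 + 47} = \frac{1092815}{-737762} = 1092815 \left(- \frac{1}{737762}\right) = - \frac{1092815}{737762}$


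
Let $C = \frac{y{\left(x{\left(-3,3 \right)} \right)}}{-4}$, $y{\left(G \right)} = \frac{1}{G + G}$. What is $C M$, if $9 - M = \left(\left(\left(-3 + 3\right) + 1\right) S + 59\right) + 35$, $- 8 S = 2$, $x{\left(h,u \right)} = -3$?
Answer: $- \frac{113}{32} \approx -3.5313$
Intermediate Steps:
$y{\left(G \right)} = \frac{1}{2 G}$
$S = - \frac{1}{4}$ ($S = \left(- \frac{1}{8}\right) 2 = - \frac{1}{4} \approx -0.25$)
$C = \frac{1}{24}$ ($C = \frac{\frac{1}{2} \frac{1}{-3}}{-4} = \frac{1}{2} \left(- \frac{1}{3}\right) \left(- \frac{1}{4}\right) = \left(- \frac{1}{6}\right) \left(- \frac{1}{4}\right) = \frac{1}{24} \approx 0.041667$)
$M = - \frac{339}{4}$ ($M = 9 - \left(\left(\left(\left(-3 + 3\right) + 1\right) \left(- \frac{1}{4}\right) + 59\right) + 35\right) = 9 - \left(\left(\left(0 + 1\right) \left(- \frac{1}{4}\right) + 59\right) + 35\right) = 9 - \left(\left(1 \left(- \frac{1}{4}\right) + 59\right) + 35\right) = 9 - \left(\left(- \frac{1}{4} + 59\right) + 35\right) = 9 - \left(\frac{235}{4} + 35\right) = 9 - \frac{375}{4} = - \frac{339}{4} \approx -84.75$)
$C M = \frac{1}{24} \left(- \frac{339}{4}\right) = - \frac{113}{32}$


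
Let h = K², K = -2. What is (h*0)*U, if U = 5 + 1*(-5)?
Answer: 0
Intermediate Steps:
h = 4 (h = (-2)² = 4)
U = 0 (U = 5 - 5 = 0)
(h*0)*U = (4*0)*0 = 0*0 = 0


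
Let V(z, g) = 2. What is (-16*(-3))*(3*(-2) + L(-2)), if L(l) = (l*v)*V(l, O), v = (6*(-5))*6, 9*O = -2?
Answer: 34272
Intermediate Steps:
O = -2/9 (O = (1/9)*(-2) = -2/9 ≈ -0.22222)
v = -180 (v = -30*6 = -180)
L(l) = -360*l (L(l) = (l*(-180))*2 = -180*l*2 = -360*l)
(-16*(-3))*(3*(-2) + L(-2)) = (-16*(-3))*(3*(-2) - 360*(-2)) = 48*(-6 + 720) = 48*714 = 34272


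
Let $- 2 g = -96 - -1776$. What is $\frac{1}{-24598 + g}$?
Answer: $- \frac{1}{25438} \approx -3.9311 \cdot 10^{-5}$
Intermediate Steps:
$g = -840$ ($g = - \frac{-96 - -1776}{2} = - \frac{-96 + 1776}{2} = \left(- \frac{1}{2}\right) 1680 = -840$)
$\frac{1}{-24598 + g} = \frac{1}{-24598 - 840} = \frac{1}{-25438} = - \frac{1}{25438}$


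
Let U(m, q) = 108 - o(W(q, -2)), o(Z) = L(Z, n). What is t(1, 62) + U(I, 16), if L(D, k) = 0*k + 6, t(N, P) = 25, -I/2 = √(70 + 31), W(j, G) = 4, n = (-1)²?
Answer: 127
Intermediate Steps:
n = 1
I = -2*√101 (I = -2*√(70 + 31) = -2*√101 ≈ -20.100)
L(D, k) = 6 (L(D, k) = 0 + 6 = 6)
o(Z) = 6
U(m, q) = 102 (U(m, q) = 108 - 1*6 = 108 - 6 = 102)
t(1, 62) + U(I, 16) = 25 + 102 = 127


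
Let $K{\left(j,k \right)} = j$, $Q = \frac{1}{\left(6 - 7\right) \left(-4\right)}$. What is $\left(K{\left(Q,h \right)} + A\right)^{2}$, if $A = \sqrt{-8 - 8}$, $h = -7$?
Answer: $- \frac{255}{16} + 2 i \approx -15.938 + 2.0 i$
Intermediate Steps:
$Q = \frac{1}{4}$ ($Q = \frac{1}{-1} \left(- \frac{1}{4}\right) = \left(-1\right) \left(- \frac{1}{4}\right) = \frac{1}{4} \approx 0.25$)
$A = 4 i$ ($A = \sqrt{-16} = 4 i \approx 4.0 i$)
$\left(K{\left(Q,h \right)} + A\right)^{2} = \left(\frac{1}{4} + 4 i\right)^{2}$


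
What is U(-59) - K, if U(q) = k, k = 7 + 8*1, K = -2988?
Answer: 3003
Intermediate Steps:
k = 15 (k = 7 + 8 = 15)
U(q) = 15
U(-59) - K = 15 - 1*(-2988) = 15 + 2988 = 3003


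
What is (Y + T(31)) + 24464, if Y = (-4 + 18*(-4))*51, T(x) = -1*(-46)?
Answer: 20634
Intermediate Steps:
T(x) = 46
Y = -3876 (Y = (-4 - 72)*51 = -76*51 = -3876)
(Y + T(31)) + 24464 = (-3876 + 46) + 24464 = -3830 + 24464 = 20634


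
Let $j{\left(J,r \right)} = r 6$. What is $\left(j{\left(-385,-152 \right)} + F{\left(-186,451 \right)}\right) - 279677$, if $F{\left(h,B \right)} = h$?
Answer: $-280775$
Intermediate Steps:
$j{\left(J,r \right)} = 6 r$
$\left(j{\left(-385,-152 \right)} + F{\left(-186,451 \right)}\right) - 279677 = \left(6 \left(-152\right) - 186\right) - 279677 = \left(-912 - 186\right) - 279677 = -1098 - 279677 = -280775$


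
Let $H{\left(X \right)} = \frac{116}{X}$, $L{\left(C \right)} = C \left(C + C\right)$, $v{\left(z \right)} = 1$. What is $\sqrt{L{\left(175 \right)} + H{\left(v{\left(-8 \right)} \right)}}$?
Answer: $\sqrt{61366} \approx 247.72$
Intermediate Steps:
$L{\left(C \right)} = 2 C^{2}$ ($L{\left(C \right)} = C 2 C = 2 C^{2}$)
$\sqrt{L{\left(175 \right)} + H{\left(v{\left(-8 \right)} \right)}} = \sqrt{2 \cdot 175^{2} + \frac{116}{1}} = \sqrt{2 \cdot 30625 + 116 \cdot 1} = \sqrt{61250 + 116} = \sqrt{61366}$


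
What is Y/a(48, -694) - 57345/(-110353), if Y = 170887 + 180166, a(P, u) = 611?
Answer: 38774789504/67425683 ≈ 575.07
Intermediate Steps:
Y = 351053
Y/a(48, -694) - 57345/(-110353) = 351053/611 - 57345/(-110353) = 351053*(1/611) - 57345*(-1/110353) = 351053/611 + 57345/110353 = 38774789504/67425683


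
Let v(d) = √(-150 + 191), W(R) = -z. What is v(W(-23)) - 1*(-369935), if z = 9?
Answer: 369935 + √41 ≈ 3.6994e+5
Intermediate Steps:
W(R) = -9 (W(R) = -1*9 = -9)
v(d) = √41
v(W(-23)) - 1*(-369935) = √41 - 1*(-369935) = √41 + 369935 = 369935 + √41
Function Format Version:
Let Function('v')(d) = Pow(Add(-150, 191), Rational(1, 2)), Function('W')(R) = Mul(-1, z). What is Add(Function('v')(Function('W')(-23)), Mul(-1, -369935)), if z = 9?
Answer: Add(369935, Pow(41, Rational(1, 2))) ≈ 3.6994e+5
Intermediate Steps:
Function('W')(R) = -9 (Function('W')(R) = Mul(-1, 9) = -9)
Function('v')(d) = Pow(41, Rational(1, 2))
Add(Function('v')(Function('W')(-23)), Mul(-1, -369935)) = Add(Pow(41, Rational(1, 2)), Mul(-1, -369935)) = Add(Pow(41, Rational(1, 2)), 369935) = Add(369935, Pow(41, Rational(1, 2)))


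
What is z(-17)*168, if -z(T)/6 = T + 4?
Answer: 13104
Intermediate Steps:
z(T) = -24 - 6*T (z(T) = -6*(T + 4) = -6*(4 + T) = -24 - 6*T)
z(-17)*168 = (-24 - 6*(-17))*168 = (-24 + 102)*168 = 78*168 = 13104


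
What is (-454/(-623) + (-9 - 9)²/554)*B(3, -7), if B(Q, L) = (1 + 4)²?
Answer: 5667100/172571 ≈ 32.839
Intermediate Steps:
B(Q, L) = 25 (B(Q, L) = 5² = 25)
(-454/(-623) + (-9 - 9)²/554)*B(3, -7) = (-454/(-623) + (-9 - 9)²/554)*25 = (-454*(-1/623) + (-18)²*(1/554))*25 = (454/623 + 324*(1/554))*25 = (454/623 + 162/277)*25 = (226684/172571)*25 = 5667100/172571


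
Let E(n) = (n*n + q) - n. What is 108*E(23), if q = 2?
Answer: 54864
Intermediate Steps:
E(n) = 2 + n**2 - n (E(n) = (n*n + 2) - n = (n**2 + 2) - n = (2 + n**2) - n = 2 + n**2 - n)
108*E(23) = 108*(2 + 23**2 - 1*23) = 108*(2 + 529 - 23) = 108*508 = 54864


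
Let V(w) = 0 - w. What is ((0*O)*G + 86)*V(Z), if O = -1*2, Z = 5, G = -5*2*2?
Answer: -430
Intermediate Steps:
G = -20 (G = -10*2 = -20)
V(w) = -w
O = -2
((0*O)*G + 86)*V(Z) = ((0*(-2))*(-20) + 86)*(-1*5) = (0*(-20) + 86)*(-5) = (0 + 86)*(-5) = 86*(-5) = -430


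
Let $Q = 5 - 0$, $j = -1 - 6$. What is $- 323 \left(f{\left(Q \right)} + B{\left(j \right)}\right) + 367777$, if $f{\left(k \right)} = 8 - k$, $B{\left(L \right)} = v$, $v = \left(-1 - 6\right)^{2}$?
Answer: $350981$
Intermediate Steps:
$j = -7$ ($j = -1 - 6 = -7$)
$Q = 5$ ($Q = 5 + 0 = 5$)
$v = 49$ ($v = \left(-1 - 6\right)^{2} = \left(-7\right)^{2} = 49$)
$B{\left(L \right)} = 49$
$- 323 \left(f{\left(Q \right)} + B{\left(j \right)}\right) + 367777 = - 323 \left(\left(8 - 5\right) + 49\right) + 367777 = - 323 \left(3 + 49\right) + 367777 = \left(-323\right) 52 + 367777 = -16796 + 367777 = 350981$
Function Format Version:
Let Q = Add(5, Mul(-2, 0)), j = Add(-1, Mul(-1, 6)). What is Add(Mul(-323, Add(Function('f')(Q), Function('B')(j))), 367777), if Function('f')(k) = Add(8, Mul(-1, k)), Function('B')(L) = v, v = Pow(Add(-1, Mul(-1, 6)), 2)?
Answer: 350981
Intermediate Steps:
j = -7 (j = Add(-1, -6) = -7)
Q = 5 (Q = Add(5, 0) = 5)
v = 49 (v = Pow(Add(-1, -6), 2) = Pow(-7, 2) = 49)
Function('B')(L) = 49
Add(Mul(-323, Add(Function('f')(Q), Function('B')(j))), 367777) = Add(Mul(-323, Add(Add(8, Mul(-1, 5)), 49)), 367777) = Add(Mul(-323, Add(Add(8, -5), 49)), 367777) = Add(Mul(-323, Add(3, 49)), 367777) = Add(Mul(-323, 52), 367777) = Add(-16796, 367777) = 350981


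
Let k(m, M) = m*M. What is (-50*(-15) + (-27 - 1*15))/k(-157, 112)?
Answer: -177/4396 ≈ -0.040264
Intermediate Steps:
k(m, M) = M*m
(-50*(-15) + (-27 - 1*15))/k(-157, 112) = (-50*(-15) + (-27 - 1*15))/((112*(-157))) = (750 + (-27 - 15))/(-17584) = (750 - 42)*(-1/17584) = 708*(-1/17584) = -177/4396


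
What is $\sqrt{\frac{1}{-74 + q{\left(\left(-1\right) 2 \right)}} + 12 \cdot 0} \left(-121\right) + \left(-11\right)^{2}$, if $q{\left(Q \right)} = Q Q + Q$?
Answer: $121 - \frac{121 i \sqrt{2}}{12} \approx 121.0 - 14.26 i$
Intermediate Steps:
$q{\left(Q \right)} = Q + Q^{2}$ ($q{\left(Q \right)} = Q^{2} + Q = Q + Q^{2}$)
$\sqrt{\frac{1}{-74 + q{\left(\left(-1\right) 2 \right)}} + 12 \cdot 0} \left(-121\right) + \left(-11\right)^{2} = \sqrt{\frac{1}{-74 + \left(-1\right) 2 \left(1 - 2\right)} + 12 \cdot 0} \left(-121\right) + \left(-11\right)^{2} = \sqrt{\frac{1}{-74 - 2 \left(1 - 2\right)} + 0} \left(-121\right) + 121 = \sqrt{\frac{1}{-74 - -2} + 0} \left(-121\right) + 121 = \sqrt{\frac{1}{-74 + 2} + 0} \left(-121\right) + 121 = \sqrt{\frac{1}{-72} + 0} \left(-121\right) + 121 = \sqrt{- \frac{1}{72} + 0} \left(-121\right) + 121 = \sqrt{- \frac{1}{72}} \left(-121\right) + 121 = \frac{i \sqrt{2}}{12} \left(-121\right) + 121 = - \frac{121 i \sqrt{2}}{12} + 121 = 121 - \frac{121 i \sqrt{2}}{12}$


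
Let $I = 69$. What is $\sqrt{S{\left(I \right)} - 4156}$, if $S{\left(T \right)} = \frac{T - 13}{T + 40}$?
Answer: $\frac{2 i \sqrt{12342833}}{109} \approx 64.463 i$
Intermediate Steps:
$S{\left(T \right)} = \frac{-13 + T}{40 + T}$
$\sqrt{S{\left(I \right)} - 4156} = \sqrt{\frac{-13 + 69}{40 + 69} - 4156} = \sqrt{\frac{1}{109} \cdot 56 - 4156} = \sqrt{\frac{56}{109} - 4156} = \sqrt{- \frac{452948}{109}} = \frac{2 i \sqrt{12342833}}{109}$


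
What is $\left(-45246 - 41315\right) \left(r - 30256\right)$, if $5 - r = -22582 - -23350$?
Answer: $2685035659$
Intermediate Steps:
$r = -763$ ($r = 5 - \left(-22582 - -23350\right) = 5 - \left(-22582 + 23350\right) = 5 - 768 = -763$)
$\left(-45246 - 41315\right) \left(r - 30256\right) = \left(-45246 - 41315\right) \left(-763 - 30256\right) = \left(-86561\right) \left(-31019\right) = 2685035659$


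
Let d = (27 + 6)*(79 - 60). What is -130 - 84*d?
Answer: -52798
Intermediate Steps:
d = 627 (d = 33*19 = 627)
-130 - 84*d = -130 - 84*627 = -130 - 52668 = -52798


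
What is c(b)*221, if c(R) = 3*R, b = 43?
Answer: 28509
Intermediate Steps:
c(b)*221 = (3*43)*221 = 129*221 = 28509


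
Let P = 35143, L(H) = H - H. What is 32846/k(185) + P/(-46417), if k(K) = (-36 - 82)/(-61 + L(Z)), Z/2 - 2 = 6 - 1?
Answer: 46498616414/2738603 ≈ 16979.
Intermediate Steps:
Z = 14 (Z = 4 + 2*(6 - 1) = 4 + 2*5 = 4 + 10 = 14)
L(H) = 0
k(K) = 118/61 (k(K) = (-36 - 82)/(-61 + 0) = -118/(-61) = -118*(-1/61) = 118/61)
32846/k(185) + P/(-46417) = 32846/(118/61) + 35143/(-46417) = 32846*(61/118) + 35143*(-1/46417) = 1001803/59 - 35143/46417 = 46498616414/2738603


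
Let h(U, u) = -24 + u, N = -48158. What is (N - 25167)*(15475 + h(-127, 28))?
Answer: -1134997675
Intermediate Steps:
(N - 25167)*(15475 + h(-127, 28)) = (-48158 - 25167)*(15475 + (-24 + 28)) = -73325*(15475 + 4) = -73325*15479 = -1134997675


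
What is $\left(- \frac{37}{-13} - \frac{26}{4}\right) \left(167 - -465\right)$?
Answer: $- \frac{30020}{13} \approx -2309.2$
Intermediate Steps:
$\left(- \frac{37}{-13} - \frac{26}{4}\right) \left(167 - -465\right) = \left(\left(-37\right) \left(- \frac{1}{13}\right) - \frac{13}{2}\right) \left(167 + 465\right) = \left(\frac{37}{13} - \frac{13}{2}\right) 632 = \left(- \frac{95}{26}\right) 632 = - \frac{30020}{13}$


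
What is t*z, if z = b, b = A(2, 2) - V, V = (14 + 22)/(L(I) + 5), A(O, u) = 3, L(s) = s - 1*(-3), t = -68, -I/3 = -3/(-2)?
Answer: 3468/7 ≈ 495.43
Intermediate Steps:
I = -9/2 (I = -(-9)/(-2) = -(-9)*(-1)/2 = -3*3/2 = -9/2 ≈ -4.5000)
L(s) = 3 + s (L(s) = s + 3 = 3 + s)
V = 72/7 (V = (14 + 22)/((3 - 9/2) + 5) = 36/(-3/2 + 5) = 36/(7/2) = 36*(2/7) = 72/7 ≈ 10.286)
b = -51/7 (b = 3 - 1*72/7 = 3 - 72/7 = -51/7 ≈ -7.2857)
z = -51/7 ≈ -7.2857
t*z = -68*(-51/7) = 3468/7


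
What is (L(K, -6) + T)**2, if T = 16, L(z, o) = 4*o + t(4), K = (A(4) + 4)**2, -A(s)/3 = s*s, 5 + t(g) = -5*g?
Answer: 1089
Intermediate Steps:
t(g) = -5 - 5*g
A(s) = -3*s**2 (A(s) = -3*s*s = -3*s**2)
K = 1936 (K = (-3*4**2 + 4)**2 = (-3*16 + 4)**2 = (-48 + 4)**2 = (-44)**2 = 1936)
L(z, o) = -25 + 4*o (L(z, o) = 4*o + (-5 - 5*4) = 4*o + (-5 - 20) = 4*o - 25 = -25 + 4*o)
(L(K, -6) + T)**2 = ((-25 + 4*(-6)) + 16)**2 = ((-25 - 24) + 16)**2 = (-49 + 16)**2 = (-33)**2 = 1089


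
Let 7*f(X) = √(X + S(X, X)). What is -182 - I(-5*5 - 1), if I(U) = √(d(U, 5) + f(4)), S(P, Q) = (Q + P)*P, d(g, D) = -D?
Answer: -182 - I*√203/7 ≈ -182.0 - 2.0354*I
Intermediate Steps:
S(P, Q) = P*(P + Q) (S(P, Q) = (P + Q)*P = P*(P + Q))
f(X) = √(X + 2*X²)/7 (f(X) = √(X + X*(X + X))/7 = √(X + X*(2*X))/7 = √(X + 2*X²)/7)
I(U) = I*√203/7 (I(U) = √(-1*5 + √(4*(1 + 2*4))/7) = √(-5 + √(4*(1 + 8))/7) = √(-5 + √(4*9)/7) = √(-5 + √36/7) = √(-5 + (⅐)*6) = √(-5 + 6/7) = √(-29/7) = I*√203/7)
-182 - I(-5*5 - 1) = -182 - I*√203/7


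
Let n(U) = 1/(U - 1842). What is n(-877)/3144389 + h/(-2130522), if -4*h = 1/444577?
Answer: -3780174723085/32392053515646375060216 ≈ -1.1670e-10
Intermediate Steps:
n(U) = 1/(-1842 + U)
h = -1/1778308 (h = -1/4/444577 = -1/4*1/444577 = -1/1778308 ≈ -5.6233e-7)
n(-877)/3144389 + h/(-2130522) = 1/(-1842 - 877*3144389) - 1/1778308/(-2130522) = (1/3144389)/(-2719) - 1/1778308*(-1/2130522) = -1/2719*1/3144389 + 1/3788724316776 = -1/8549593691 + 1/3788724316776 = -3780174723085/32392053515646375060216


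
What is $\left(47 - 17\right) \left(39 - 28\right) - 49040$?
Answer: $-48710$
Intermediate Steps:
$\left(47 - 17\right) \left(39 - 28\right) - 49040 = 30 \cdot 11 - 49040 = 330 - 49040 = -48710$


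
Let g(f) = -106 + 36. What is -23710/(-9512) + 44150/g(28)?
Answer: -20914755/33292 ≈ -628.22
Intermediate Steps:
g(f) = -70
-23710/(-9512) + 44150/g(28) = -23710/(-9512) + 44150/(-70) = -23710*(-1/9512) + 44150*(-1/70) = 11855/4756 - 4415/7 = -20914755/33292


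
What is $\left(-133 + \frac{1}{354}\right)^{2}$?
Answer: $\frac{2216620561}{125316} \approx 17688.0$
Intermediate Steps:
$\left(-133 + \frac{1}{354}\right)^{2} = \left(- \frac{47081}{354}\right)^{2} = \frac{2216620561}{125316}$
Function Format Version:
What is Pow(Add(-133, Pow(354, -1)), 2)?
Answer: Rational(2216620561, 125316) ≈ 17688.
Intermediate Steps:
Pow(Add(-133, Pow(354, -1)), 2) = Pow(Add(-133, Rational(1, 354)), 2) = Pow(Rational(-47081, 354), 2) = Rational(2216620561, 125316)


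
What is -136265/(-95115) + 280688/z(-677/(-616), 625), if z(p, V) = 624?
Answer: 111594452/247299 ≈ 451.25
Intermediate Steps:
-136265/(-95115) + 280688/z(-677/(-616), 625) = -136265/(-95115) + 280688/624 = -136265*(-1/95115) + 280688*(1/624) = 27253/19023 + 17543/39 = 111594452/247299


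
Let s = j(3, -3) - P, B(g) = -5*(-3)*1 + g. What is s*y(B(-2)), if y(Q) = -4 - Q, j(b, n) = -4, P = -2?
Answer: 34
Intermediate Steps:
B(g) = 15 + g (B(g) = 15*1 + g = 15 + g)
s = -2 (s = -4 - 1*(-2) = -4 + 2 = -2)
s*y(B(-2)) = -2*(-4 - (15 - 2)) = -2*(-4 - 1*13) = -2*(-4 - 13) = -2*(-17) = 34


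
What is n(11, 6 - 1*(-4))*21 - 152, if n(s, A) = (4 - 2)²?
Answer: -68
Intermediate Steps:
n(s, A) = 4 (n(s, A) = 2² = 4)
n(11, 6 - 1*(-4))*21 - 152 = 4*21 - 152 = 84 - 152 = -68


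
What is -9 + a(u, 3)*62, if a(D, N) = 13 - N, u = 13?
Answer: 611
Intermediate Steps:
-9 + a(u, 3)*62 = -9 + (13 - 1*3)*62 = -9 + (13 - 3)*62 = -9 + 10*62 = -9 + 620 = 611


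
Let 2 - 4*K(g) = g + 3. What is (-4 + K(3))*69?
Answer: -345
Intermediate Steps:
K(g) = -¼ - g/4 (K(g) = ½ - (g + 3)/4 = ½ - (3 + g)/4 = ½ + (-¾ - g/4) = -¼ - g/4)
(-4 + K(3))*69 = (-4 + (-¼ - ¼*3))*69 = (-4 + (-¼ - ¾))*69 = (-4 - 1)*69 = -5*69 = -345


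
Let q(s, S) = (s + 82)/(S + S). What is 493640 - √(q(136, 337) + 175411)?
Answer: 493640 - 4*√1245080537/337 ≈ 4.9322e+5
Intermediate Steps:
q(s, S) = (82 + s)/(2*S) (q(s, S) = (82 + s)/((2*S)) = (82 + s)*(1/(2*S)) = (82 + s)/(2*S))
493640 - √(q(136, 337) + 175411) = 493640 - √((½)*(82 + 136)/337 + 175411) = 493640 - √((½)*(1/337)*218 + 175411) = 493640 - √(109/337 + 175411) = 493640 - √(59113616/337) = 493640 - 4*√1245080537/337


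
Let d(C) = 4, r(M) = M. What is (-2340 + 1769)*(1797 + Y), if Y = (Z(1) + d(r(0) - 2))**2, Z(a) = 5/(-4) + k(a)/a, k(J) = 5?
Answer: -16966123/16 ≈ -1.0604e+6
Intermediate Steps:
Z(a) = -5/4 + 5/a (Z(a) = 5/(-4) + 5/a = 5*(-1/4) + 5/a = -5/4 + 5/a)
Y = 961/16 (Y = ((-5/4 + 5/1) + 4)**2 = ((-5/4 + 5*1) + 4)**2 = ((-5/4 + 5) + 4)**2 = (15/4 + 4)**2 = (31/4)**2 = 961/16 ≈ 60.063)
(-2340 + 1769)*(1797 + Y) = (-2340 + 1769)*(1797 + 961/16) = -571*29713/16 = -16966123/16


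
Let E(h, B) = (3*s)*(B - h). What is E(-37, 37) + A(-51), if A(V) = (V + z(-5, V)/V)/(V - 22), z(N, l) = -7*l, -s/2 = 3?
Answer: -97178/73 ≈ -1331.2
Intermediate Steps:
s = -6 (s = -2*3 = -6)
E(h, B) = -18*B + 18*h (E(h, B) = (3*(-6))*(B - h) = -18*(B - h) = -18*B + 18*h)
A(V) = (-7 + V)/(-22 + V) (A(V) = (V + (-7*V)/V)/(V - 22) = (V - 7)/(-22 + V) = (-7 + V)/(-22 + V))
E(-37, 37) + A(-51) = (-18*37 + 18*(-37)) + (-7 - 51)/(-22 - 51) = (-666 - 666) - 58/(-73) = -1332 - 1/73*(-58) = -1332 + 58/73 = -97178/73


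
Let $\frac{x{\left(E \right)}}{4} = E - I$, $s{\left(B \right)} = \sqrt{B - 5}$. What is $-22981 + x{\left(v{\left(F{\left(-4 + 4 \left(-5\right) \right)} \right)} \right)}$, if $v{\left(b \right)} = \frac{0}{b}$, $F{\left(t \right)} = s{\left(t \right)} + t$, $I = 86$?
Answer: $-23325$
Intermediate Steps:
$s{\left(B \right)} = \sqrt{-5 + B}$
$F{\left(t \right)} = t + \sqrt{-5 + t}$ ($F{\left(t \right)} = \sqrt{-5 + t} + t = t + \sqrt{-5 + t}$)
$v{\left(b \right)} = 0$
$x{\left(E \right)} = -344 + 4 E$ ($x{\left(E \right)} = 4 \left(E - 86\right) = 4 \left(-86 + E\right) = -344 + 4 E$)
$-22981 + x{\left(v{\left(F{\left(-4 + 4 \left(-5\right) \right)} \right)} \right)} = -22981 + \left(-344 + 4 \cdot 0\right) = -22981 + \left(-344 + 0\right) = -22981 - 344 = -23325$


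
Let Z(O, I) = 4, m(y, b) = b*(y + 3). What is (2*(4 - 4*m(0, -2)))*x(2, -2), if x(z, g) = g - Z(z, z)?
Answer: -336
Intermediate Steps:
m(y, b) = b*(3 + y)
x(z, g) = -4 + g (x(z, g) = g - 1*4 = g - 4 = -4 + g)
(2*(4 - 4*m(0, -2)))*x(2, -2) = (2*(4 - (-8)*(3 + 0)))*(-4 - 2) = (2*(4 - (-8)*3))*(-6) = (2*(4 - 4*(-6)))*(-6) = (2*(4 + 24))*(-6) = (2*28)*(-6) = 56*(-6) = -336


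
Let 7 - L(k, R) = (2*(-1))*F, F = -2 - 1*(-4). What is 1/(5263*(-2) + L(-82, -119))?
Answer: -1/10515 ≈ -9.5102e-5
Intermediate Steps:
F = 2 (F = -2 + 4 = 2)
L(k, R) = 11 (L(k, R) = 7 - 2*(-1)*2 = 7 - (-2)*2 = 7 - 1*(-4) = 7 + 4 = 11)
1/(5263*(-2) + L(-82, -119)) = 1/(5263*(-2) + 11) = 1/(-10526 + 11) = 1/(-10515) = -1/10515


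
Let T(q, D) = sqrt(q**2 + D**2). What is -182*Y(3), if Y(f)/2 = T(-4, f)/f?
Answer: -1820/3 ≈ -606.67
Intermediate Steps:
T(q, D) = sqrt(D**2 + q**2)
Y(f) = 2*sqrt(16 + f**2)/f (Y(f) = 2*(sqrt(f**2 + (-4)**2)/f) = 2*(sqrt(f**2 + 16)/f) = 2*(sqrt(16 + f**2)/f) = 2*sqrt(16 + f**2)/f)
-182*Y(3) = -364*sqrt(16 + 3**2)/3 = -364*sqrt(16 + 9)/3 = -364*sqrt(25)/3 = -364*5/3 = -182*10/3 = -1820/3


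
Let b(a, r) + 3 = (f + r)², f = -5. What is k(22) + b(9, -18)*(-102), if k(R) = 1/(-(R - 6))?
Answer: -858433/16 ≈ -53652.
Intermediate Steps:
b(a, r) = -3 + (-5 + r)²
k(R) = 1/(6 - R) (k(R) = 1/(-(-6 + R)) = 1/(6 - R))
k(22) + b(9, -18)*(-102) = -1/(-6 + 22) + (-3 + (-5 - 18)²)*(-102) = -1/16 + (-3 + (-23)²)*(-102) = -1*1/16 + (-3 + 529)*(-102) = -1/16 + 526*(-102) = -1/16 - 53652 = -858433/16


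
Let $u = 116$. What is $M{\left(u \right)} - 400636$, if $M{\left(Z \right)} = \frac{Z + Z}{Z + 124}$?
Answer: $- \frac{12019051}{30} \approx -4.0064 \cdot 10^{5}$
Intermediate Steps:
$M{\left(Z \right)} = \frac{2 Z}{124 + Z}$
$M{\left(u \right)} - 400636 = 2 \cdot 116 \frac{1}{124 + 116} - 400636 = 2 \cdot 116 \cdot \frac{1}{240} - 400636 = \frac{29}{30} - 400636 = - \frac{12019051}{30}$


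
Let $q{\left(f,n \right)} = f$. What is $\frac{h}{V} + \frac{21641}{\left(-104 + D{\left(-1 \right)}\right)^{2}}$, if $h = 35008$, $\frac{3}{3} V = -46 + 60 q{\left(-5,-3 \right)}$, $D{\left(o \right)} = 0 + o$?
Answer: $- \frac{189237707}{1907325} \approx -99.216$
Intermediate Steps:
$D{\left(o \right)} = o$
$V = -346$ ($V = -46 + 60 \left(-5\right) = -46 - 300 = -346$)
$\frac{h}{V} + \frac{21641}{\left(-104 + D{\left(-1 \right)}\right)^{2}} = \frac{35008}{-346} + \frac{21641}{\left(-104 - 1\right)^{2}} = 35008 \left(- \frac{1}{346}\right) + \frac{21641}{\left(-105\right)^{2}} = - \frac{17504}{173} + \frac{21641}{11025} = - \frac{189237707}{1907325}$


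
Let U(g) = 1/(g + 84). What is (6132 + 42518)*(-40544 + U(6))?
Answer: -17752185535/9 ≈ -1.9725e+9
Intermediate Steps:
U(g) = 1/(84 + g)
(6132 + 42518)*(-40544 + U(6)) = (6132 + 42518)*(-40544 + 1/(84 + 6)) = 48650*(-40544 + 1/90) = 48650*(-3648959/90) = -17752185535/9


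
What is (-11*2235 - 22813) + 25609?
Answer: -21789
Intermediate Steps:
(-11*2235 - 22813) + 25609 = (-24585 - 22813) + 25609 = -47398 + 25609 = -21789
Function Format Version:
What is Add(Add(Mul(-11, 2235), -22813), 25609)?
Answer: -21789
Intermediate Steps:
Add(Add(Mul(-11, 2235), -22813), 25609) = Add(Add(-24585, -22813), 25609) = Add(-47398, 25609) = -21789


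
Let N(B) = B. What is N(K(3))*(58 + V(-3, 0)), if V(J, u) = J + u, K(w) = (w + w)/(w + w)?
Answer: 55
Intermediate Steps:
K(w) = 1 (K(w) = (2*w)/((2*w)) = (2*w)*(1/(2*w)) = 1)
N(K(3))*(58 + V(-3, 0)) = 1*(58 + (-3 + 0)) = 1*(58 - 3) = 1*55 = 55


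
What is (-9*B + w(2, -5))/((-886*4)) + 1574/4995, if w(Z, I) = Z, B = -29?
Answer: 4264571/17702280 ≈ 0.24091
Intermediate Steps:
(-9*B + w(2, -5))/((-886*4)) + 1574/4995 = (-9*(-29) + 2)/((-886*4)) + 1574/4995 = (261 + 2)/(-3544) + 1574*(1/4995) = 263*(-1/3544) + 1574/4995 = -263/3544 + 1574/4995 = 4264571/17702280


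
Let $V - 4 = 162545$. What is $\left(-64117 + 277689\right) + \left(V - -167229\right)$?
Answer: $543350$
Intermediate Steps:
$V = 162549$ ($V = 4 + 162545 = 162549$)
$\left(-64117 + 277689\right) + \left(V - -167229\right) = \left(-64117 + 277689\right) + \left(162549 - -167229\right) = 213572 + \left(162549 + 167229\right) = 213572 + 329778 = 543350$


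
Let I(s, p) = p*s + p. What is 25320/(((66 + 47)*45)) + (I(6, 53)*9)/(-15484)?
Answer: 3572153/749868 ≈ 4.7637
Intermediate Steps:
I(s, p) = p + p*s
25320/(((66 + 47)*45)) + (I(6, 53)*9)/(-15484) = 25320/(((66 + 47)*45)) + ((53*(1 + 6))*9)/(-15484) = 25320/((113*45)) + ((53*7)*9)*(-1/15484) = 25320/5085 + (371*9)*(-1/15484) = 25320*(1/5085) + 3339*(-1/15484) = 1688/339 - 477/2212 = 3572153/749868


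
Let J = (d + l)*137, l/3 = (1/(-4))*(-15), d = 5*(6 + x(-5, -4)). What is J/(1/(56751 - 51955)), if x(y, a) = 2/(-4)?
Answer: 25460765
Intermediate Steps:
x(y, a) = -1/2 (x(y, a) = 2*(-1/4) = -1/2)
d = 55/2 (d = 5*(6 - 1/2) = 5*(11/2) = 55/2 ≈ 27.500)
l = 45/4 (l = 3*((1/(-4))*(-15)) = 3*((1*(-1/4))*(-15)) = 3*(-1/4*(-15)) = 3*(15/4) = 45/4 ≈ 11.250)
J = 21235/4 (J = (55/2 + 45/4)*137 = (155/4)*137 = 21235/4 ≈ 5308.8)
J/(1/(56751 - 51955)) = 21235/(4*(1/(56751 - 51955))) = 21235/(4*(1/4796)) = (21235/4)*4796 = 25460765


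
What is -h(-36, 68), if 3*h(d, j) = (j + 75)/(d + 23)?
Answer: 11/3 ≈ 3.6667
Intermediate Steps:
h(d, j) = (75 + j)/(3*(23 + d)) (h(d, j) = ((j + 75)/(d + 23))/3 = ((75 + j)/(23 + d))/3 = (75 + j)/(3*(23 + d)))
-h(-36, 68) = -(75 + 68)/(3*(23 - 36)) = -143/(3*(-13)) = -(-1)*143/(3*13) = -1*(-11/3) = 11/3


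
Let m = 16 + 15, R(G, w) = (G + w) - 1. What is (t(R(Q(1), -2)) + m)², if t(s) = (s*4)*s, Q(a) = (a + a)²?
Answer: 1225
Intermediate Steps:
Q(a) = 4*a² (Q(a) = (2*a)² = 4*a²)
R(G, w) = -1 + G + w
t(s) = 4*s² (t(s) = (4*s)*s = 4*s²)
m = 31
(t(R(Q(1), -2)) + m)² = (4*(-1 + 4*1² - 2)² + 31)² = (4*(-1 + 4*1 - 2)² + 31)² = (4*(-1 + 4 - 2)² + 31)² = (4*1² + 31)² = (4*1 + 31)² = (4 + 31)² = 35² = 1225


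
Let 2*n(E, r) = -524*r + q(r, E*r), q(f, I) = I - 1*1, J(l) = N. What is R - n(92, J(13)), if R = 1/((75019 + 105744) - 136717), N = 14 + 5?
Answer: 90393404/22023 ≈ 4104.5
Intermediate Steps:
N = 19
J(l) = 19
q(f, I) = -1 + I (q(f, I) = I - 1 = -1 + I)
n(E, r) = -½ - 262*r + E*r/2 (n(E, r) = (-524*r + (-1 + E*r))/2 = (-1 - 524*r + E*r)/2 = -½ - 262*r + E*r/2)
R = 1/44046 (R = 1/(180763 - 136717) = 1/44046 ≈ 2.2704e-5)
R - n(92, J(13)) = 1/44046 - (-½ - 262*19 + (½)*92*19) = 1/44046 - (-½ - 4978 + 874) = 1/44046 - 1*(-8209/2) = 1/44046 + 8209/2 = 90393404/22023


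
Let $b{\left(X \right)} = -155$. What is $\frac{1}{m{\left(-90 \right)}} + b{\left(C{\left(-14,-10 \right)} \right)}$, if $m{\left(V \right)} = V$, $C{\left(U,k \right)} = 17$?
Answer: $- \frac{13951}{90} \approx -155.01$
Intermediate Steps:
$\frac{1}{m{\left(-90 \right)}} + b{\left(C{\left(-14,-10 \right)} \right)} = \frac{1}{-90} - 155 = - \frac{1}{90} - 155 = - \frac{13951}{90}$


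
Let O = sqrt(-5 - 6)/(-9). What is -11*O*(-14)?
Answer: -154*I*sqrt(11)/9 ≈ -56.751*I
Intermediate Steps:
O = -I*sqrt(11)/9 (O = sqrt(-11)*(-1/9) = (I*sqrt(11))*(-1/9) = -I*sqrt(11)/9 ≈ -0.36851*I)
-11*O*(-14) = -(-11)*I*sqrt(11)/9*(-14) = (11*I*sqrt(11)/9)*(-14) = -154*I*sqrt(11)/9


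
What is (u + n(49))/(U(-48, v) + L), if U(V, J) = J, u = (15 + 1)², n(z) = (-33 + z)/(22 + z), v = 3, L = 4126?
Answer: 18192/293159 ≈ 0.062055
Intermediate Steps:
n(z) = (-33 + z)/(22 + z)
u = 256 (u = 16² = 256)
(u + n(49))/(U(-48, v) + L) = (256 + (-33 + 49)/(22 + 49))/(3 + 4126) = (256 + 16/71)/4129 = (256 + (1/71)*16)*(1/4129) = (256 + 16/71)*(1/4129) = (18192/71)*(1/4129) = 18192/293159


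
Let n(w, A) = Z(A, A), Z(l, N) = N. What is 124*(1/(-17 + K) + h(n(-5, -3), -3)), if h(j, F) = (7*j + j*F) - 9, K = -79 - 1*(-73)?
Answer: -60016/23 ≈ -2609.4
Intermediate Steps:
n(w, A) = A
K = -6 (K = -79 + 73 = -6)
h(j, F) = -9 + 7*j + F*j (h(j, F) = (7*j + F*j) - 9 = -9 + 7*j + F*j)
124*(1/(-17 + K) + h(n(-5, -3), -3)) = 124*(1/(-17 - 6) + (-9 + 7*(-3) - 3*(-3))) = 124*(1/(-23) + (-9 - 21 + 9)) = 124*(-1/23 - 21) = 124*(-484/23) = -60016/23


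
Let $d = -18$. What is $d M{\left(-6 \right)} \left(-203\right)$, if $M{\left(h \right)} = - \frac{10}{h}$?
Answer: $6090$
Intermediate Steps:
$d M{\left(-6 \right)} \left(-203\right) = - 18 \left(- \frac{10}{-6}\right) \left(-203\right) = - 18 \left(\left(-10\right) \left(- \frac{1}{6}\right)\right) \left(-203\right) = \left(-18\right) \frac{5}{3} \left(-203\right) = \left(-30\right) \left(-203\right) = 6090$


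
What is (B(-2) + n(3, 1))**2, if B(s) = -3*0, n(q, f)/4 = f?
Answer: 16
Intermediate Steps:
n(q, f) = 4*f
B(s) = 0
(B(-2) + n(3, 1))**2 = (0 + 4*1)**2 = (0 + 4)**2 = 4**2 = 16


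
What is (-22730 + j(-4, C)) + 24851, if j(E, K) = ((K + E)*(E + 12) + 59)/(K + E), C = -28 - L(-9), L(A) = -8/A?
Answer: 629653/296 ≈ 2127.2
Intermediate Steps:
C = -260/9 (C = -28 - (-8)/(-9) = -28 - (-8)*(-1)/9 = -28 - 1*8/9 = -28 - 8/9 = -260/9 ≈ -28.889)
j(E, K) = (59 + (12 + E)*(E + K))/(E + K) (j(E, K) = ((E + K)*(12 + E) + 59)/(E + K) = ((12 + E)*(E + K) + 59)/(E + K) = (59 + (12 + E)*(E + K))/(E + K))
(-22730 + j(-4, C)) + 24851 = (-22730 + (59 + (-4)**2 + 12*(-4) + 12*(-260/9) - 4*(-260/9))/(-4 - 260/9)) + 24851 = (-22730 + (59 + 16 - 48 - 1040/3 + 1040/9)/(-296/9)) + 24851 = (-22730 - 9/296*(-1837/9)) + 24851 = (-22730 + 1837/296) + 24851 = -6726243/296 + 24851 = 629653/296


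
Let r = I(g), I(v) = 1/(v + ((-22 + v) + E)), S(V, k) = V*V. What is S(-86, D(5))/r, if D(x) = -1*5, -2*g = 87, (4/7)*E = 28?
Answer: -443760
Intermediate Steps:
E = 49 (E = (7/4)*28 = 49)
g = -87/2 (g = -½*87 = -87/2 ≈ -43.500)
D(x) = -5
S(V, k) = V²
I(v) = 1/(27 + 2*v) (I(v) = 1/(v + ((-22 + v) + 49)) = 1/(v + (27 + v)) = 1/(27 + 2*v))
r = -1/60 (r = 1/(27 + 2*(-87/2)) = 1/(27 - 87) = 1/(-60) = -1/60 ≈ -0.016667)
S(-86, D(5))/r = (-86)²/(-1/60) = 7396*(-60) = -443760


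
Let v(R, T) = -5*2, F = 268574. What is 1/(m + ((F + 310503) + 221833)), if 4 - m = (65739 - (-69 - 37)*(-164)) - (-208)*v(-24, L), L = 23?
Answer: 1/754639 ≈ 1.3251e-6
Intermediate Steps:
v(R, T) = -10
m = -46271 (m = 4 - ((65739 - (-69 - 37)*(-164)) - (-208)*(-10)) = 4 - ((65739 - (-106)*(-164)) - 1*2080) = 4 - ((65739 - 1*17384) - 2080) = 4 - ((65739 - 17384) - 2080) = 4 - (48355 - 2080) = 4 - 1*46275 = 4 - 46275 = -46271)
1/(m + ((F + 310503) + 221833)) = 1/(-46271 + ((268574 + 310503) + 221833)) = 1/(-46271 + (579077 + 221833)) = 1/(-46271 + 800910) = 1/754639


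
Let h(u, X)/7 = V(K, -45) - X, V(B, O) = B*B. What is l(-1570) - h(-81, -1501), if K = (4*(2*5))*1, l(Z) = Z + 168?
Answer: -23109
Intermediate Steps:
l(Z) = 168 + Z
K = 40 (K = (4*10)*1 = 40*1 = 40)
V(B, O) = B²
h(u, X) = 11200 - 7*X (h(u, X) = 7*(40² - X) = 7*(1600 - X) = 11200 - 7*X)
l(-1570) - h(-81, -1501) = (168 - 1570) - (11200 - 7*(-1501)) = -1402 - (11200 + 10507) = -1402 - 1*21707 = -1402 - 21707 = -23109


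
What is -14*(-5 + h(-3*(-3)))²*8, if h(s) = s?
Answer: -1792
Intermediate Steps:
-14*(-5 + h(-3*(-3)))²*8 = -14*(-5 - 3*(-3))²*8 = -14*(-5 + 9)²*8 = -14*4²*8 = -14*16*8 = -224*8 = -1792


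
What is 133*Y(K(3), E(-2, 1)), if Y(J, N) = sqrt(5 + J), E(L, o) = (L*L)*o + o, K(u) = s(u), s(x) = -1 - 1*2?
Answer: 133*sqrt(2) ≈ 188.09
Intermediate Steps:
s(x) = -3 (s(x) = -1 - 2 = -3)
K(u) = -3
E(L, o) = o + o*L**2 (E(L, o) = L**2*o + o = o*L**2 + o = o + o*L**2)
133*Y(K(3), E(-2, 1)) = 133*sqrt(5 - 3) = 133*sqrt(2)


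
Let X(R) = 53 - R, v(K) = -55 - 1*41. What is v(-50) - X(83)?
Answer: -66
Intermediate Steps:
v(K) = -96 (v(K) = -55 - 41 = -96)
v(-50) - X(83) = -96 - (53 - 1*83) = -96 - (53 - 83) = -96 - 1*(-30) = -96 + 30 = -66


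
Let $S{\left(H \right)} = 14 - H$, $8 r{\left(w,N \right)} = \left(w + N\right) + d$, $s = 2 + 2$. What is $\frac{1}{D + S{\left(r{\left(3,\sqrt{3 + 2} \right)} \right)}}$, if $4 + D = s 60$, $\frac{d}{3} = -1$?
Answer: $\frac{3200}{799999} + \frac{8 \sqrt{5}}{3999995} \approx 0.0040045$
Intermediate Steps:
$d = -3$ ($d = 3 \left(-1\right) = -3$)
$s = 4$
$r{\left(w,N \right)} = - \frac{3}{8} + \frac{N}{8} + \frac{w}{8}$ ($r{\left(w,N \right)} = \frac{\left(w + N\right) - 3}{8} = \frac{\left(N + w\right) - 3}{8} = \frac{-3 + N + w}{8} = - \frac{3}{8} + \frac{N}{8} + \frac{w}{8}$)
$D = 236$ ($D = -4 + 4 \cdot 60 = -4 + 240 = 236$)
$\frac{1}{D + S{\left(r{\left(3,\sqrt{3 + 2} \right)} \right)}} = \frac{1}{236 - \left(- \frac{115}{8} + \frac{3}{8} + \frac{\sqrt{3 + 2}}{8}\right)} = \frac{1}{236 + \left(14 - \left(- \frac{3}{8} + \frac{\sqrt{5}}{8} + \frac{3}{8}\right)\right)} = \frac{1}{236 + \left(14 - \frac{\sqrt{5}}{8}\right)} = \frac{1}{250 - \frac{\sqrt{5}}{8}}$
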